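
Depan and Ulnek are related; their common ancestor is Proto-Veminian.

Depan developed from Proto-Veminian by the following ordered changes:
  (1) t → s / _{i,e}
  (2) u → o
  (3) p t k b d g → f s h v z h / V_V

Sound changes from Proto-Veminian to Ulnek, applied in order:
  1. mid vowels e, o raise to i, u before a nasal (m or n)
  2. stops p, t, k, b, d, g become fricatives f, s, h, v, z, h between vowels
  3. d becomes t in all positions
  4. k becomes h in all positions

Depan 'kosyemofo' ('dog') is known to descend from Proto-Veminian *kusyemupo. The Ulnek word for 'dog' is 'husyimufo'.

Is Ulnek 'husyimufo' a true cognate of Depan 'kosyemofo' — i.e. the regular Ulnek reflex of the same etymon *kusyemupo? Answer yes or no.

Derive the expected Ulnek reflex of *kusyemupo:
Ulnek: *kusyemupo > kusyimupo > kusyimufo > husyimufo  (by pre-nasal raising, intervocalic lenition, unconditioned shift)
Ulnek 'husyimufo' matches the regular reflex exactly, so the pair is cognate.

yes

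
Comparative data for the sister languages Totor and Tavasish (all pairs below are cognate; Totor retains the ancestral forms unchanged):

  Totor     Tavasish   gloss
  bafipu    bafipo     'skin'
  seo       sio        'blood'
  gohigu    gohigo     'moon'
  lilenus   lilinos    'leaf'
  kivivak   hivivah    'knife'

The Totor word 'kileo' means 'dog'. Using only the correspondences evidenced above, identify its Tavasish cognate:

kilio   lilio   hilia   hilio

kivivak ~ hivivah — Totor k corresponds to Tavasish h word-initially before a front vowel.
seo ~ sio — Totor e corresponds to Tavasish i after a consonant, before a back vowel.
Applying these to Totor 'kileo':
  kileo → hileo   (k→h word-initially before a front vowel)
  hileo → hilio   (e→i after a consonant, before a back vowel)
So the Tavasish cognate is 'hilio'.

hilio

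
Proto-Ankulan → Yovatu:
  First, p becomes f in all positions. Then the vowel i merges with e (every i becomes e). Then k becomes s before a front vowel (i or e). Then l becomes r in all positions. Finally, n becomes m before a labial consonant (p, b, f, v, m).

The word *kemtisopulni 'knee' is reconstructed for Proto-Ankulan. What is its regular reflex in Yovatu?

Yovatu: *kemtisopulni > kemtisofulni > kemtesofulne > semtesofulne > semtesofurne  (by unconditioned shift, vowel merger, palatalisation, unconditioned shift)

semtesofurne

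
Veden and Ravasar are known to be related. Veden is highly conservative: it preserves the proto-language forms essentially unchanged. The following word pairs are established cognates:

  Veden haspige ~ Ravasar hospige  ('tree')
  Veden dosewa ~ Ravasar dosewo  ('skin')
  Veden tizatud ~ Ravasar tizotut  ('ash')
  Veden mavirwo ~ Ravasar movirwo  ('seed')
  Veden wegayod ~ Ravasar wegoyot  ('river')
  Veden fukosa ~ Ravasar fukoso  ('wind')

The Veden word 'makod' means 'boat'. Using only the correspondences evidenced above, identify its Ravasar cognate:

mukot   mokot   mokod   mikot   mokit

haspige ~ hospige, tizatud ~ tizotut — Veden a corresponds to Ravasar o after a consonant, before a consonant other than r, m, n, p, b, f, v.
tizatud ~ tizotut, wegayod ~ wegoyot — Veden d corresponds to Ravasar t word-finally.
Applying these to Veden 'makod':
  makod → mokod   (a→o after a consonant, before a consonant other than r, m, n, p, b, f, v)
  mokod → mokot   (d→t word-finally)
So the Ravasar cognate is 'mokot'.

mokot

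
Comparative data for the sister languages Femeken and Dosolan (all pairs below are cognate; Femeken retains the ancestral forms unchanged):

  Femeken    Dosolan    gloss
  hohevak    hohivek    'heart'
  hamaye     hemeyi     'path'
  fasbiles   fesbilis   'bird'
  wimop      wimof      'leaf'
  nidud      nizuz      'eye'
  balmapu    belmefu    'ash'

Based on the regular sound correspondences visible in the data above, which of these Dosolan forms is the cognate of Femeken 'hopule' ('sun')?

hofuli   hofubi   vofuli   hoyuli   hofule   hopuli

hofuli

balmapu ~ belmefu — Femeken p corresponds to Dosolan f between vowels (before a back vowel).
hamaye ~ hemeyi — Femeken e corresponds to Dosolan i word-finally.
Applying these to Femeken 'hopule':
  hopule → hofule   (p→f between vowels (before a back vowel))
  hofule → hofuli   (e→i word-finally)
So the Dosolan cognate is 'hofuli'.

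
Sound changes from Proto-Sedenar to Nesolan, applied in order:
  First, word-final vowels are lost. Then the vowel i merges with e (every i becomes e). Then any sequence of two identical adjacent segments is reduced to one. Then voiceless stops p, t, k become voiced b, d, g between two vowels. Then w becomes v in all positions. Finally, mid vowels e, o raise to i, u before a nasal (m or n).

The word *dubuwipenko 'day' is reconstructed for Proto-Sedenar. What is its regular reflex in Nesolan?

dubuvebink

Nesolan: *dubuwipenko > dubuwipenk > dubuwepenk > dubuwebenk > dubuvebenk > dubuvebink  (by apocope, vowel merger, intervocalic voicing, unconditioned shift, pre-nasal raising)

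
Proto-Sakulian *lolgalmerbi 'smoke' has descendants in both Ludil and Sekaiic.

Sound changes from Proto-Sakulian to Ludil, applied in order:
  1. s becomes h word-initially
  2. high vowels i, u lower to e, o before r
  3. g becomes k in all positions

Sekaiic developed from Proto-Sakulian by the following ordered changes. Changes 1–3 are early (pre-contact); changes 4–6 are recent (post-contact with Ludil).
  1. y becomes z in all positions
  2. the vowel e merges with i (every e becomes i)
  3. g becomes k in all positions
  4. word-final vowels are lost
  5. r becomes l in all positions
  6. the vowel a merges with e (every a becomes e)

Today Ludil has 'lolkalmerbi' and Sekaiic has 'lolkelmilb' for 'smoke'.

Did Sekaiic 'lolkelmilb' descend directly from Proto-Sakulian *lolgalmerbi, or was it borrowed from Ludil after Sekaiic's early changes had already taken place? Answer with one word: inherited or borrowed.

inherited

If inherited, *lolgalmerbi would pass through all of Sekaiic's changes:
Sekaiic: start from *lolgalmerbi.
  rule 1: no change — lolgalmerbi
  rule 2 (vowel merger): lolgalmerbi → lolgalmirbi
  rule 3 (unconditioned shift): lolgalmirbi → lolkalmirbi
  rule 4 (apocope): lolkalmirbi → lolkalmirb
  rule 5 (unconditioned shift): lolkalmirb → lolkalmilb
  rule 6 (vowel merger): lolkalmilb → lolkelmilb
  ⇒ Sekaiic lolkelmilb
If borrowed from Ludil 'lolkalmerbi' after the early changes, it would undergo only the recent ones:
  rule 4 (apocope): lolkalmerbi → lolkalmerb
  rule 5 (unconditioned shift): lolkalmerb → lolkalmelb
  rule 6 (vowel merger): lolkalmelb → lolkelmelb
  ⇒ as a loan: lolkelmelb
Sekaiic 'lolkelmilb' matches the inherited outcome exactly, so it is an inherited cognate, not a loan.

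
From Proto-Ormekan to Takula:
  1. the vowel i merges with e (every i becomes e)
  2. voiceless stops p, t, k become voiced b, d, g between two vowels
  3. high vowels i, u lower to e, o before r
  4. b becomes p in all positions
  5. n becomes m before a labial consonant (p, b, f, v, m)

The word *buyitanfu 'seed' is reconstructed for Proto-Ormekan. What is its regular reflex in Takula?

Takula: *buyitanfu > buyetanfu > buyedanfu > puyedanfu > puyedamfu  (by vowel merger, intervocalic voicing, unconditioned shift, nasal place assimilation)

puyedamfu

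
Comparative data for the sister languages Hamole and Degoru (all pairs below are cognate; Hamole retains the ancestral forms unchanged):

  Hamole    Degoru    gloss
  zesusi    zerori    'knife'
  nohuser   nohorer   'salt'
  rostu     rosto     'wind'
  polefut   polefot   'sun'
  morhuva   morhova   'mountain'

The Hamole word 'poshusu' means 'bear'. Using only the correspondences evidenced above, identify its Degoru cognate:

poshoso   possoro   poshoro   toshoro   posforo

zesusi ~ zerori, nohuser ~ nohorer — Hamole u corresponds to Degoru o after a consonant, before a consonant other than r, m, n, p, b, f, v.
zesusi ~ zerori — Hamole s corresponds to Degoru r between vowels (before a back vowel).
rostu ~ rosto — Hamole u corresponds to Degoru o word-finally.
Applying these to Hamole 'poshusu':
  poshusu → poshosu   (u→o after a consonant, before a consonant other than r, m, n, p, b, f, v)
  poshosu → poshoru   (s→r between vowels (before a back vowel))
  poshoru → poshoro   (u→o word-finally)
So the Degoru cognate is 'poshoro'.

poshoro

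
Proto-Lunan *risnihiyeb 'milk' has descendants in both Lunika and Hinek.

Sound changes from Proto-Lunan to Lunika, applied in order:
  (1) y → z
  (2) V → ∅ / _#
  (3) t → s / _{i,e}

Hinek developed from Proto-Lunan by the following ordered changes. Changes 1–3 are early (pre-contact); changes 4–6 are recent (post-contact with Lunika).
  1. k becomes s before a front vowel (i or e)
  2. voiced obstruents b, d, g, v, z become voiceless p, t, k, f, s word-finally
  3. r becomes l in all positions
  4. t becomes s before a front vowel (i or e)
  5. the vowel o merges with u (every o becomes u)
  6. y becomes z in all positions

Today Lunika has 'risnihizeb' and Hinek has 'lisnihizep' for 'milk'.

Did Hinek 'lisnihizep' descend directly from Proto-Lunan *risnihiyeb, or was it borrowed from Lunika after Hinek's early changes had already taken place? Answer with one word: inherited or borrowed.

If inherited, *risnihiyeb would pass through all of Hinek's changes:
Hinek: start from *risnihiyeb.
  rule 1: no change — risnihiyeb
  rule 2 (final devoicing): risnihiyeb → risnihiyep
  rule 3 (unconditioned shift): risnihiyep → lisnihiyep
  rule 4: no change — lisnihiyep
  rule 5: no change — lisnihiyep
  rule 6 (unconditioned shift): lisnihiyep → lisnihizep
  ⇒ Hinek lisnihizep
If borrowed from Lunika 'risnihizeb' after the early changes, it would undergo only the recent ones:
  rule 4 (palatalisation): no change (risnihizeb)
  rule 5 (vowel merger): no change (risnihizeb)
  rule 6 (unconditioned shift): no change (risnihizeb)
  ⇒ as a loan: risnihizeb
Hinek 'lisnihizep' matches the inherited outcome exactly, so it is an inherited cognate, not a loan.

inherited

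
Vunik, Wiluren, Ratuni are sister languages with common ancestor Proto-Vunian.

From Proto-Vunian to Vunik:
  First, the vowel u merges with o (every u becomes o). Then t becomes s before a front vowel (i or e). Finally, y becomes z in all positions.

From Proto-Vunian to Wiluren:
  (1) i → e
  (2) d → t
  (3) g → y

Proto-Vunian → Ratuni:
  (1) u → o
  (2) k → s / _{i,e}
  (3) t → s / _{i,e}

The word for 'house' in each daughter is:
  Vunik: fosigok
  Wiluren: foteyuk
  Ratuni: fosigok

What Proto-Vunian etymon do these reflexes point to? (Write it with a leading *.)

Position 3: Vunik has s, Wiluren has t, Ratuni has s. Taking the neighbouring segments as reconstructed: Vunik s could go back to *t or *s; Wiluren t could go back to *t or *d; Ratuni s could go back to *t or *k or *s — the one source consistent with every daughter is *t.
Position 4: Vunik has i, Wiluren has e, Ratuni has i. Vunik preserves i here (none of its changes turn any other segment into i), so the proto-segment is *i.
Continuing position by position gives *fotiguk; check it forward:
Vunik: *fotiguk > fotigok > fosigok  (by vowel merger, palatalisation)
Wiluren: start from *fotiguk.
  rule 1 (vowel merger): fotiguk → foteguk
  rule 2: no change — foteguk
  rule 3 (unconditioned shift): foteguk → foteyuk
  ⇒ Wiluren foteyuk
Ratuni: start from *fotiguk.
  rule 1 (vowel merger): fotiguk → fotigok
  rule 2: no change — fotigok
  rule 3 (palatalisation): fotigok → fosigok
  ⇒ Ratuni fosigok
Only *fotiguk yields all of Vunik fosigok, Wiluren foteyuk, Ratuni fosigok.

*fotiguk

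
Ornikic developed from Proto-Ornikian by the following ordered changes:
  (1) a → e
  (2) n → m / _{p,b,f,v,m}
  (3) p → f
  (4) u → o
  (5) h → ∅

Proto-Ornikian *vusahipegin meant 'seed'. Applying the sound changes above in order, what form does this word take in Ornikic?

voseifegin

Ornikic: *vusahipegin
  vusahipegin → vusehipegin   [vowel merger]
  vusehipegin (rule 2 does not apply)
  vusehipegin → vusehifegin   [unconditioned shift]
  vusehifegin → vosehifegin   [vowel merger]
  vosehifegin → voseifegin   [h-loss]
  giving Ornikic voseifegin.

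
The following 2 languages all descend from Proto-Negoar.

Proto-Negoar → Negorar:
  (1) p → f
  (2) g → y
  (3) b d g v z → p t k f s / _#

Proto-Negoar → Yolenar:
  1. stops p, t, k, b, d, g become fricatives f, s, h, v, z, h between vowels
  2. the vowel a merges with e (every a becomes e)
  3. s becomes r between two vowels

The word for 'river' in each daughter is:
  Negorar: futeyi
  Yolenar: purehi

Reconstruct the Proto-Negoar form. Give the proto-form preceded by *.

Position 3: Negorar has t, Yolenar has r. Taking the neighbouring segments as reconstructed: Negorar t can only go back to *t; Yolenar r could go back to *t or *s or *r — the one source consistent with every daughter is *t.
Position 5: Negorar has y, Yolenar has h. Taking the neighbouring segments as reconstructed: Negorar y could go back to *g or *y; Yolenar h could go back to *k or *g or *h — the one source consistent with every daughter is *g.
Position 1: Negorar has f, Yolenar has p. Yolenar preserves p here (none of its changes turn any other segment into p), so the proto-segment is *p.
The remaining positions agree across the daughters. Check the candidate against every language:
Negorar: *putegi
  putegi → futegi   [unconditioned shift]
  futegi → futeyi   [unconditioned shift]
  futeyi (rule 3 does not apply)
  giving Negorar futeyi.
Yolenar: *putegi > pusehi > purehi  (by intervocalic lenition, rhotacism)
No other proto-form is consistent with every reflex, so the reconstruction is *putegi.

*putegi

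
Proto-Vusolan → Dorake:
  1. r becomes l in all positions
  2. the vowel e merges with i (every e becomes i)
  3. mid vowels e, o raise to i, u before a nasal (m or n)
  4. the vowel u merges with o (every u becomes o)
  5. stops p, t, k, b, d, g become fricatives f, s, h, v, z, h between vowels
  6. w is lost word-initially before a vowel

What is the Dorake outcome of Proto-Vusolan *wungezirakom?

Dorake: start from *wungezirakom.
  rule 1 (unconditioned shift): wungezirakom → wungezilakom
  rule 2 (vowel merger): wungezilakom → wungizilakom
  rule 3 (pre-nasal raising): wungizilakom → wungizilakum
  rule 4 (vowel merger): wungizilakum → wongizilakom
  rule 5 (intervocalic lenition): wongizilakom → wongizilahom
  rule 6 (glide loss): wongizilahom → ongizilahom
  ⇒ Dorake ongizilahom

ongizilahom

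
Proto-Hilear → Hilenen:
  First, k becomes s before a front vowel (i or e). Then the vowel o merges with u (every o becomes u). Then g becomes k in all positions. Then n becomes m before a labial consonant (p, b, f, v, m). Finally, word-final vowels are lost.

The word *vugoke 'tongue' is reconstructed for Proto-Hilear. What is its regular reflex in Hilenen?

Hilenen: *vugoke > vugose > vuguse > vukuse > vukus  (by palatalisation, vowel merger, unconditioned shift, apocope)

vukus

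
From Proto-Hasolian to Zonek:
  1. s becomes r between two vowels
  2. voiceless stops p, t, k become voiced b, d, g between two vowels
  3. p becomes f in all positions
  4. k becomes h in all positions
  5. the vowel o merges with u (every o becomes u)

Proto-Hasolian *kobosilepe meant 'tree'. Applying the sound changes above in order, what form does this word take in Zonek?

huburilebe

Zonek: start from *kobosilepe.
  rule 1 (rhotacism): kobosilepe → koborilepe
  rule 2 (intervocalic voicing): koborilepe → koborilebe
  rule 3: no change — koborilebe
  rule 4 (unconditioned shift): koborilebe → hoborilebe
  rule 5 (vowel merger): hoborilebe → huburilebe
  ⇒ Zonek huburilebe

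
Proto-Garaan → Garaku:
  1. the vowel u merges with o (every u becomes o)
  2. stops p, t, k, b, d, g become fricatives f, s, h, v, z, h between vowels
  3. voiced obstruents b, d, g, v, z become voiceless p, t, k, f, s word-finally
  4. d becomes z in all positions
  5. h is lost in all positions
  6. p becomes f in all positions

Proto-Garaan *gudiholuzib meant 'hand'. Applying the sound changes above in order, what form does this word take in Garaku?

Garaku: start from *gudiholuzib.
  rule 1 (vowel merger): gudiholuzib → godiholozib
  rule 2 (intervocalic lenition): godiholozib → goziholozib
  rule 3 (final devoicing): goziholozib → goziholozip
  rule 4: no change — goziholozip
  rule 5 (h-loss): goziholozip → goziolozip
  rule 6 (unconditioned shift): goziolozip → goziolozif
  ⇒ Garaku goziolozif

goziolozif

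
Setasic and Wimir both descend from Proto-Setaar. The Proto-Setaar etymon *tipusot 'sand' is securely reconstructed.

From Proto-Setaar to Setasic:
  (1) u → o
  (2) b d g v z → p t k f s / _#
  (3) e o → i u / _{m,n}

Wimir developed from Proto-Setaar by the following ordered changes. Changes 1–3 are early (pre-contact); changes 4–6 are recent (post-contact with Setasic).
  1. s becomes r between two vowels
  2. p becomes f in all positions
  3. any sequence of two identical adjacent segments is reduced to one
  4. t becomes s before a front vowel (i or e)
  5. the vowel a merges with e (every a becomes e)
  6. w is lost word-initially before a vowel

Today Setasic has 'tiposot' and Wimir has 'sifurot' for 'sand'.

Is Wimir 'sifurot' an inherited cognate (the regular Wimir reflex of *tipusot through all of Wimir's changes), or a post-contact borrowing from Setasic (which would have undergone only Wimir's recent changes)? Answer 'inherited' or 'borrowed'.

If inherited, *tipusot would pass through all of Wimir's changes:
Wimir: *tipusot
  tipusot → tipurot   [rhotacism]
  tipurot → tifurot   [unconditioned shift]
  tifurot (rule 3 does not apply)
  tifurot → sifurot   [palatalisation]
  sifurot (rule 5 does not apply)
  sifurot (rule 6 does not apply)
  giving Wimir sifurot.
If borrowed from Setasic 'tiposot' after the early changes, it would undergo only the recent ones:
  rule 4 (palatalisation): tiposot → siposot
  rule 5 (vowel merger): no change (siposot)
  rule 6 (glide loss): no change (siposot)
  ⇒ as a loan: siposot
Wimir 'sifurot' matches the inherited outcome exactly, so it is an inherited cognate, not a loan.

inherited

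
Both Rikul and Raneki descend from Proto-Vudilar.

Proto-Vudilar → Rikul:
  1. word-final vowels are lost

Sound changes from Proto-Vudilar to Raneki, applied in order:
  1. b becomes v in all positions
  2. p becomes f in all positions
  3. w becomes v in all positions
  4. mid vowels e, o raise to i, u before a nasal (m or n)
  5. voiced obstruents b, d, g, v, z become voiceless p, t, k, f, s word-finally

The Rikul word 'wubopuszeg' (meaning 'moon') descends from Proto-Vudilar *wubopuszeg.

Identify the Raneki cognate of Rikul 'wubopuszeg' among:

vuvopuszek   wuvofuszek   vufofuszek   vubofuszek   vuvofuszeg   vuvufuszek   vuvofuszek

Raneki: start from *wubopuszeg.
  rule 1 (unconditioned shift): wubopuszeg → wuvopuszeg
  rule 2 (unconditioned shift): wuvopuszeg → wuvofuszeg
  rule 3 (unconditioned shift): wuvofuszeg → vuvofuszeg
  rule 4: no change — vuvofuszeg
  rule 5 (final devoicing): vuvofuszeg → vuvofuszek
  ⇒ Raneki vuvofuszek

vuvofuszek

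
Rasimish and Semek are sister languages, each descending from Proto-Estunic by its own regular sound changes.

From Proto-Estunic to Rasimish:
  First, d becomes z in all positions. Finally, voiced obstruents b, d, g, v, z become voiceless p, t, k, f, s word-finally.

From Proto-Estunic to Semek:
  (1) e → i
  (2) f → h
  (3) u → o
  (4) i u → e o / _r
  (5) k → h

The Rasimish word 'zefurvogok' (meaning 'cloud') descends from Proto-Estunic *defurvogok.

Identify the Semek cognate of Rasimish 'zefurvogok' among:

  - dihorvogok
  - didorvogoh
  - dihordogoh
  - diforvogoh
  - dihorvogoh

dihorvogoh

Semek: *defurvogok > difurvogok > dihurvogok > dihorvogok > dihorvogoh  (by vowel merger, unconditioned shift, vowel merger, unconditioned shift)
Only 'dihorvogoh' matches the regular Semek development of *defurvogok.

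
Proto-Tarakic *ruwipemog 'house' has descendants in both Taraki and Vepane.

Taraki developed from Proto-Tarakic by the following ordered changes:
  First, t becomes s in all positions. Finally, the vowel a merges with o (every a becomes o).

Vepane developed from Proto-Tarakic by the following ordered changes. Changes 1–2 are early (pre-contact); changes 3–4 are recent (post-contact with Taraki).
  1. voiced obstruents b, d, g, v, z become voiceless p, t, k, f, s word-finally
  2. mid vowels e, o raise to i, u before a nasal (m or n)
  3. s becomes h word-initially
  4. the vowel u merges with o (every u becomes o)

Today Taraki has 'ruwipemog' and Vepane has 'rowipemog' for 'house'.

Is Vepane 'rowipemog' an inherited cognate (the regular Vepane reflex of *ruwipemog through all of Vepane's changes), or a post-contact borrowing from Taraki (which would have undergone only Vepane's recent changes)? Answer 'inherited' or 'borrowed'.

If inherited, *ruwipemog would pass through all of Vepane's changes:
Vepane: *ruwipemog
  ruwipemog → ruwipemok   [final devoicing]
  ruwipemok → ruwipimok   [pre-nasal raising]
  ruwipimok (rule 3 does not apply)
  ruwipimok → rowipimok   [vowel merger]
  giving Vepane rowipimok.
If borrowed from Taraki 'ruwipemog' after the early changes, it would undergo only the recent ones:
  rule 3 (debuccalisation): no change (ruwipemog)
  rule 4 (vowel merger): ruwipemog → rowipemog
  ⇒ as a loan: rowipemog
Vepane 'rowipemog' matches the loan outcome 'rowipemog', not the inherited 'rowipimok' — it skipped the early Vepane changes, so it was borrowed from Taraki.

borrowed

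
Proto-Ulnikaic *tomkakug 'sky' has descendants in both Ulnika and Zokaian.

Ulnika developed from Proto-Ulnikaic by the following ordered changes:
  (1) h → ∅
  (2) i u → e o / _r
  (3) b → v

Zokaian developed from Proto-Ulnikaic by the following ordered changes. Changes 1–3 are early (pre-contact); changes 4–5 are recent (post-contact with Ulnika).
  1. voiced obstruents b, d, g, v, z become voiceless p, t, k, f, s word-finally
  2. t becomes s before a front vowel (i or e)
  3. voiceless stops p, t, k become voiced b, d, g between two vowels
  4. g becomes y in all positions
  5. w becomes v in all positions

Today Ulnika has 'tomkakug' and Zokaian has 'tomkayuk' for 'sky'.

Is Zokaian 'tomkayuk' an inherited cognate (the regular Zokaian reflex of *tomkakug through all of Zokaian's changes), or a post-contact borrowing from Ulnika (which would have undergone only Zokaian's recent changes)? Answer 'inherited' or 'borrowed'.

If inherited, *tomkakug would pass through all of Zokaian's changes:
Zokaian: *tomkakug
  tomkakug → tomkakuk   [final devoicing]
  tomkakuk (rule 2 does not apply)
  tomkakuk → tomkaguk   [intervocalic voicing]
  tomkaguk → tomkayuk   [unconditioned shift]
  tomkayuk (rule 5 does not apply)
  giving Zokaian tomkayuk.
If borrowed from Ulnika 'tomkakug' after the early changes, it would undergo only the recent ones:
  rule 4 (unconditioned shift): tomkakug → tomkakuy
  rule 5 (unconditioned shift): no change (tomkakuy)
  ⇒ as a loan: tomkakuy
Zokaian 'tomkayuk' matches the inherited outcome exactly, so it is an inherited cognate, not a loan.

inherited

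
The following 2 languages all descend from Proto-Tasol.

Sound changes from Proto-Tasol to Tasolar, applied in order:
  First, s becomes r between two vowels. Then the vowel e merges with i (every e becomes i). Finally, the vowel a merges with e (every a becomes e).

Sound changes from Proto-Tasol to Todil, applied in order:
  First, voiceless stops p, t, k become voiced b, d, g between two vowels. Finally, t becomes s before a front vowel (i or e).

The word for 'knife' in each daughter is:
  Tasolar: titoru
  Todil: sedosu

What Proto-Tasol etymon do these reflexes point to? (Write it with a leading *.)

Position 5: Tasolar has r, Todil has s. Taking the neighbouring segments as reconstructed: Tasolar r could go back to *s or *r; Todil s can only go back to *s — the one source consistent with every daughter is *s.
Position 2: Tasolar has i, Todil has e. Todil preserves e here (none of its changes turn any other segment into e), so the proto-segment is *e.
Position 1: Tasolar has t, Todil has s. Tasolar preserves t here (none of its changes turn any other segment into t), so the proto-segment is *t.
This points to *tetosu. Verify forward in each daughter:
Tasolar: *tetosu > tetoru > titoru  (by rhotacism, vowel merger)
Todil: *tetosu > tedosu > sedosu  (by intervocalic voicing, palatalisation)
Only *tetosu yields all of Tasolar titoru, Todil sedosu.

*tetosu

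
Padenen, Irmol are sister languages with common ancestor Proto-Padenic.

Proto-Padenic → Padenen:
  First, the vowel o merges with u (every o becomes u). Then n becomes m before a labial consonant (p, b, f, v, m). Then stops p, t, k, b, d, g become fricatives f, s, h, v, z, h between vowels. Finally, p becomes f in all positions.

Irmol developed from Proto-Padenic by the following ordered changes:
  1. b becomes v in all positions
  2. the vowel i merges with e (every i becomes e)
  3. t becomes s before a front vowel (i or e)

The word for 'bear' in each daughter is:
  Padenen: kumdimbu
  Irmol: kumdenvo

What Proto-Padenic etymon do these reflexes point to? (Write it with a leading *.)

Position 8: Padenen has u, Irmol has o. Irmol preserves o here (none of its changes turn any other segment into o), so the proto-segment is *o.
Position 6: Padenen has m, Irmol has n. Irmol preserves n here (none of its changes turn any other segment into n), so the proto-segment is *n.
Position 7: Padenen has b, Irmol has v. Padenen preserves b here (none of its changes turn any other segment into b), so the proto-segment is *b.
Verify the candidate proto-form against each daughter:
Padenen: start from *kumdinbo.
  rule 1 (vowel merger): kumdinbo → kumdinbu
  rule 2 (nasal place assimilation): kumdinbu → kumdimbu
  rule 3: no change — kumdimbu
  rule 4: no change — kumdimbu
  ⇒ Padenen kumdimbu
Irmol: *kumdinbo
  kumdinbo → kumdinvo   [unconditioned shift]
  kumdinvo → kumdenvo   [vowel merger]
  kumdenvo (rule 3 does not apply)
  giving Irmol kumdenvo.
No other proto-form is consistent with every reflex, so the reconstruction is *kumdinbo.

*kumdinbo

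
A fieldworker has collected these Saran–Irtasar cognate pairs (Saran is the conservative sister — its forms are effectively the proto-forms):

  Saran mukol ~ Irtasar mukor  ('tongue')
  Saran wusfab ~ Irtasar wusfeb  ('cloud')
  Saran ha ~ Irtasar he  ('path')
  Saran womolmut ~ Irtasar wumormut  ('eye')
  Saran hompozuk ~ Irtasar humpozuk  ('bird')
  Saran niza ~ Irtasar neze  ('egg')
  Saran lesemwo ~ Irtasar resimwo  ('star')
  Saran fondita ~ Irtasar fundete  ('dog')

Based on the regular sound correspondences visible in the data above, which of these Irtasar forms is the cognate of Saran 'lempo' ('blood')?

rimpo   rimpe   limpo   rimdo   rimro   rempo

rimpo

lesemwo ~ resimwo — Saran l corresponds to Irtasar r word-initially before a front vowel.
lesemwo ~ resimwo — Saran e corresponds to Irtasar i after a consonant, before a nasal.
Applying these to Saran 'lempo':
  lempo → rempo   (l→r word-initially before a front vowel)
  rempo → rimpo   (e→i after a consonant, before a nasal)
So the Irtasar cognate is 'rimpo'.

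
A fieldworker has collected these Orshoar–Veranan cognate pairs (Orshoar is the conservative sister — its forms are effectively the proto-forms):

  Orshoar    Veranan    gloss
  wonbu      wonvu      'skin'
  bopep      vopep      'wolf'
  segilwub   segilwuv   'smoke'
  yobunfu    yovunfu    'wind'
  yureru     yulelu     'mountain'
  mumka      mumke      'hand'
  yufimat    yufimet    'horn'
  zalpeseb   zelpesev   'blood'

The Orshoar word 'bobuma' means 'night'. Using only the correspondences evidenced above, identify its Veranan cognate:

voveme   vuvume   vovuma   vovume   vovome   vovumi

vovume

bopep ~ vopep — Orshoar b corresponds to Veranan v word-initially before a back vowel.
yobunfu ~ yovunfu — Orshoar b corresponds to Veranan v between vowels (before a back vowel).
mumka ~ mumke — Orshoar a corresponds to Veranan e word-finally.
Applying these to Orshoar 'bobuma':
  bobuma → vobuma   (b→v word-initially before a back vowel)
  vobuma → vovuma   (b→v between vowels (before a back vowel))
  vovuma → vovume   (a→e word-finally)
So the Veranan cognate is 'vovume'.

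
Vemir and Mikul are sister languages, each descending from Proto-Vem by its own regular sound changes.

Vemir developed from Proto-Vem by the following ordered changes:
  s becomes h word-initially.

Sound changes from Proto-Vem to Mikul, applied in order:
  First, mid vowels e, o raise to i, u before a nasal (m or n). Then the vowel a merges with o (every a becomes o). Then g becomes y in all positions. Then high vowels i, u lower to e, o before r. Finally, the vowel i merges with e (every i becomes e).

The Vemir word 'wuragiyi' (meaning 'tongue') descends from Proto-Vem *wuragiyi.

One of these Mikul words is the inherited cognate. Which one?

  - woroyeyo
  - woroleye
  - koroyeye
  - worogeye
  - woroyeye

woroyeye

Mikul: *wuragiyi > wurogiyi > wuroyiyi > woroyiyi > woroyeye  (by vowel merger, unconditioned shift, pre-rhotic lowering, vowel merger)
Only 'woroyeye' matches the regular Mikul development of *wuragiyi.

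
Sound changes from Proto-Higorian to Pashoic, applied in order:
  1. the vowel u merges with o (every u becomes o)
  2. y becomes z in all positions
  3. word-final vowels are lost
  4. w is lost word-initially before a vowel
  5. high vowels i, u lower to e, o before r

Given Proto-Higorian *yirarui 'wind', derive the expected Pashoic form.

Pashoic: *yirarui > yiraroi > ziraroi > ziraro > zeraro  (by vowel merger, unconditioned shift, apocope, pre-rhotic lowering)

zeraro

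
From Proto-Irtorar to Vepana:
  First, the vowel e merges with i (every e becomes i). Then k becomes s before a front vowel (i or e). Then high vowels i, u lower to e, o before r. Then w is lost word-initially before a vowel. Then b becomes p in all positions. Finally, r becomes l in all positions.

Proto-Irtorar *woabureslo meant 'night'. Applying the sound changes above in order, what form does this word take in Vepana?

oapolislo

Vepana: *woabureslo
  woabureslo → woaburislo   [vowel merger]
  woaburislo (rule 2 does not apply)
  woaburislo → woaborislo   [pre-rhotic lowering]
  woaborislo → oaborislo   [glide loss]
  oaborislo → oaporislo   [unconditioned shift]
  oaporislo → oapolislo   [unconditioned shift]
  giving Vepana oapolislo.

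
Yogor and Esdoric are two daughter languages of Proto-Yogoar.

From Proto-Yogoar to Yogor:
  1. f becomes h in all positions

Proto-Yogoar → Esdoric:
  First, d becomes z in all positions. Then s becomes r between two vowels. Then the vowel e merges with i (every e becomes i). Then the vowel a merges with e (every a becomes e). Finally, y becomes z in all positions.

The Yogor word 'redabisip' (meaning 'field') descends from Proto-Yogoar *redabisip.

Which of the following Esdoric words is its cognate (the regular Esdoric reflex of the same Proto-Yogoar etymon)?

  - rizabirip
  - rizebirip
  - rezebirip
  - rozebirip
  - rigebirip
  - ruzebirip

Esdoric: *redabisip
  redabisip → rezabisip   [unconditioned shift]
  rezabisip → rezabirip   [rhotacism]
  rezabirip → rizabirip   [vowel merger]
  rizabirip → rizebirip   [vowel merger]
  rizebirip (rule 5 does not apply)
  giving Esdoric rizebirip.
Among the options, 'rizebirip' alone shows every Esdoric change applied in order.

rizebirip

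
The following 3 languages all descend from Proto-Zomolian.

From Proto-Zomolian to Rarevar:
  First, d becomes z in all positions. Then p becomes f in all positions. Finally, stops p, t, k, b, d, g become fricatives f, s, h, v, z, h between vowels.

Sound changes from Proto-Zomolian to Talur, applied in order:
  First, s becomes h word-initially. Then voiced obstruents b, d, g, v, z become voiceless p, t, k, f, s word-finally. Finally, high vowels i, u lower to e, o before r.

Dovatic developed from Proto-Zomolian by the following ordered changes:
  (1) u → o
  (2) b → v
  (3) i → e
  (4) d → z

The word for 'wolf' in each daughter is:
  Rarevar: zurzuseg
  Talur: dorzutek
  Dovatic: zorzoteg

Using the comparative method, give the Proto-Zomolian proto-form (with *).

*durzuteg

Position 8: Rarevar has g, Talur has k, Dovatic has g. Rarevar preserves g here (none of its changes turn any other segment into g), so the proto-segment is *g.
Position 6: Rarevar has s, Talur has t, Dovatic has t. Dovatic preserves t here (none of its changes turn any other segment into t), so the proto-segment is *t.
Position 1: Rarevar has z, Talur has d, Dovatic has z. Talur preserves d here (none of its changes turn any other segment into d), so the proto-segment is *d.
Verify the candidate proto-form against each daughter:
Rarevar: *durzuteg
  durzuteg → zurzuteg   [unconditioned shift]
  zurzuteg (rule 2 does not apply)
  zurzuteg → zurzuseg   [intervocalic lenition]
  giving Rarevar zurzuseg.
Talur: *durzuteg
  durzuteg (rule 1 does not apply)
  durzuteg → durzutek   [final devoicing]
  durzutek → dorzutek   [pre-rhotic lowering]
  giving Talur dorzutek.
Dovatic: start from *durzuteg.
  rule 1 (vowel merger): durzuteg → dorzoteg
  rule 2: no change — dorzoteg
  rule 3: no change — dorzoteg
  rule 4 (unconditioned shift): dorzoteg → zorzoteg
  ⇒ Dovatic zorzoteg
No other proto-form is consistent with every reflex, so the reconstruction is *durzuteg.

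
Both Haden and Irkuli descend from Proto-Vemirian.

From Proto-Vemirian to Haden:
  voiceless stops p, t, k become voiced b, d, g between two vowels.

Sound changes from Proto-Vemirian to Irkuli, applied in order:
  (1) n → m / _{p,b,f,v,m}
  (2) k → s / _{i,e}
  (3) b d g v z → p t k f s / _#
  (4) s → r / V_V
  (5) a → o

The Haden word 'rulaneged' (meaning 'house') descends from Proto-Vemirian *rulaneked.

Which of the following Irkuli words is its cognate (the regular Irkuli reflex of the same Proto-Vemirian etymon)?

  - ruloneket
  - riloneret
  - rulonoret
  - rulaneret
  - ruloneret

Irkuli: start from *rulaneked.
  rule 1: no change — rulaneked
  rule 2 (palatalisation): rulaneked → rulanesed
  rule 3 (final devoicing): rulanesed → rulaneset
  rule 4 (rhotacism): rulaneset → rulaneret
  rule 5 (vowel merger): rulaneret → ruloneret
  ⇒ Irkuli ruloneret
Among the options, 'ruloneret' alone shows every Irkuli change applied in order.

ruloneret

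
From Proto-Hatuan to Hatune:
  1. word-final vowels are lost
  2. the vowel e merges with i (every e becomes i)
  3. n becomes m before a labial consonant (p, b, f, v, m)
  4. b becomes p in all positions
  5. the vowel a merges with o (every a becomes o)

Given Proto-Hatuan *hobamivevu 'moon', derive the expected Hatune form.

hopomiviv

Hatune: start from *hobamivevu.
  rule 1 (apocope): hobamivevu → hobamivev
  rule 2 (vowel merger): hobamivev → hobamiviv
  rule 3: no change — hobamiviv
  rule 4 (unconditioned shift): hobamiviv → hopamiviv
  rule 5 (vowel merger): hopamiviv → hopomiviv
  ⇒ Hatune hopomiviv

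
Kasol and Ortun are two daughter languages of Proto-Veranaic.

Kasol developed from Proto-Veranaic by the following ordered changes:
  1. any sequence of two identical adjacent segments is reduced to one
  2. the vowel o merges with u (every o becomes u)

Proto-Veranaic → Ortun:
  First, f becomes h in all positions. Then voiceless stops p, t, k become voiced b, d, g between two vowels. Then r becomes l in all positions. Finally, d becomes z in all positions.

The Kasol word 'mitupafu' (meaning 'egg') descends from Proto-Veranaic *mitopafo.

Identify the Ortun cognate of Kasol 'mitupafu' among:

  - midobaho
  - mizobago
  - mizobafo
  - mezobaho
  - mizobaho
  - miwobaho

mizobaho

Ortun: start from *mitopafo.
  rule 1 (unconditioned shift): mitopafo → mitopaho
  rule 2 (intervocalic voicing): mitopaho → midobaho
  rule 3: no change — midobaho
  rule 4 (unconditioned shift): midobaho → mizobaho
  ⇒ Ortun mizobaho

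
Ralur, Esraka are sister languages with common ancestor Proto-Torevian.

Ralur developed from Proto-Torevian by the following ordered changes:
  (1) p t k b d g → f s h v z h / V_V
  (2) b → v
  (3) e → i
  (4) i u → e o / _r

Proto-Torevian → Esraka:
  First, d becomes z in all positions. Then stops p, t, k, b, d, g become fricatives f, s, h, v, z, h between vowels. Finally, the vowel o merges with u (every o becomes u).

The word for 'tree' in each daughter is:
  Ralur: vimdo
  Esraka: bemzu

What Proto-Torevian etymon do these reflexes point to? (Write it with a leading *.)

Position 4: Ralur has d, Esraka has z. Ralur preserves d here (none of its changes turn any other segment into d), so the proto-segment is *d.
Position 2: Ralur has i, Esraka has e. Esraka preserves e here (none of its changes turn any other segment into e), so the proto-segment is *e.
Continuing position by position gives *bemdo; check it forward:
Ralur: start from *bemdo.
  rule 1: no change — bemdo
  rule 2 (unconditioned shift): bemdo → vemdo
  rule 3 (vowel merger): vemdo → vimdo
  rule 4: no change — vimdo
  ⇒ Ralur vimdo
Esraka: *bemdo > bemzo > bemzu  (by unconditioned shift, vowel merger)
No other proto-form is consistent with every reflex, so the reconstruction is *bemdo.

*bemdo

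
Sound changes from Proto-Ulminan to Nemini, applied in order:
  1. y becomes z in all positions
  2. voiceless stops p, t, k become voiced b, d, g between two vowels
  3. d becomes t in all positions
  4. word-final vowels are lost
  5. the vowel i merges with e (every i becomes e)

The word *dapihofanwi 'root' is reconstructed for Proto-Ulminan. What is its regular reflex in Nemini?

Nemini: *dapihofanwi
  dapihofanwi (rule 1 does not apply)
  dapihofanwi → dabihofanwi   [intervocalic voicing]
  dabihofanwi → tabihofanwi   [unconditioned shift]
  tabihofanwi → tabihofanw   [apocope]
  tabihofanw → tabehofanw   [vowel merger]
  giving Nemini tabehofanw.

tabehofanw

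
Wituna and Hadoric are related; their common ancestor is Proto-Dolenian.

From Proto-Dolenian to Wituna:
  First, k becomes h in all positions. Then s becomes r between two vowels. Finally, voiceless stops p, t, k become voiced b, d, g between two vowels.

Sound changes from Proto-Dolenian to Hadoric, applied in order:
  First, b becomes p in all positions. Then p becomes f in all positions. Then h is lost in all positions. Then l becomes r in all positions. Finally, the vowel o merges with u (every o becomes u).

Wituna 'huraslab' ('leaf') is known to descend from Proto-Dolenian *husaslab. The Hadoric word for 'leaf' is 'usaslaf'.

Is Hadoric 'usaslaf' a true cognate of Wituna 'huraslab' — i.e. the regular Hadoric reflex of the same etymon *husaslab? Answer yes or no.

Derive the expected Hadoric reflex of *husaslab:
Hadoric: start from *husaslab.
  rule 1 (unconditioned shift): husaslab → husaslap
  rule 2 (unconditioned shift): husaslap → husaslaf
  rule 3 (h-loss): husaslaf → usaslaf
  rule 4 (unconditioned shift): usaslaf → usasraf
  rule 5: no change — usasraf
  ⇒ Hadoric usasraf
The regular Hadoric reflex would be 'usasraf', but the attested form is 'usaslaf'. The correspondence is irregular, so they are not cognates (the Hadoric form has a different source).

no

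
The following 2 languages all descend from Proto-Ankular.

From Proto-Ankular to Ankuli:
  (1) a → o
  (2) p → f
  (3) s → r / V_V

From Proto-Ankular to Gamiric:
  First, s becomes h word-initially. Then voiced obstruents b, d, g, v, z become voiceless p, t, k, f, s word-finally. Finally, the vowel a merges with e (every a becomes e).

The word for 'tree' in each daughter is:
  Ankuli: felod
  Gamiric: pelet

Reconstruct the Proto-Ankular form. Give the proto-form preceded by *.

*pelad

Position 4: Ankuli has o, Gamiric has e. Taking the neighbouring segments as reconstructed: Ankuli o could go back to *a or *o; Gamiric e could go back to *a or *e — the one source consistent with every daughter is *a.
Position 1: Ankuli has f, Gamiric has p. Taking the neighbouring segments as reconstructed: Ankuli f could go back to *p or *f; Gamiric p can only go back to *p — the one source consistent with every daughter is *p.
Position 5: Ankuli has d, Gamiric has t. Ankuli preserves d here (none of its changes turn any other segment into d), so the proto-segment is *d.
This points to *pelad. Verify forward in each daughter:
Ankuli: start from *pelad.
  rule 1 (vowel merger): pelad → pelod
  rule 2 (unconditioned shift): pelod → felod
  rule 3: no change — felod
  ⇒ Ankuli felod
Gamiric: *pelad
  pelad (rule 1 does not apply)
  pelad → pelat   [final devoicing]
  pelat → pelet   [vowel merger]
  giving Gamiric pelet.
Only *pelad yields all of Ankuli felod, Gamiric pelet.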